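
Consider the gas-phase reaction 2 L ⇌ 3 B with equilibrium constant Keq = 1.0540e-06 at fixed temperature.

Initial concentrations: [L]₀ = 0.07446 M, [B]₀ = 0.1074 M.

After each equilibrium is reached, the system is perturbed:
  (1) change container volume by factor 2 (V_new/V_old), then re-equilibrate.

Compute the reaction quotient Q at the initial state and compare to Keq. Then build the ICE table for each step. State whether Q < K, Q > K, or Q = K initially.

Q₀ = 0.2234; Q > K (proceeds reverse)

Q₀ = 0.2234 vs Keq = 1.0540e-06 ⇒ Q>K, reverse
Step 1:
                    L           B
  I           0.07446      0.1074
  C           0.06973     -0.1046
  E            0.1442    0.002798
  solve Keq expr → x = -0.03487; check Q = 1.0540e-06
Then change container volume by factor 2 (V_new/V_old).
Step 2:
                    L           B
  I            0.0721    0.001399
  C       -2.3985e-04  3.5977e-04
  E           0.07186    0.001759
  solve Keq expr → x = 1.1992e-04; check Q = 1.0540e-06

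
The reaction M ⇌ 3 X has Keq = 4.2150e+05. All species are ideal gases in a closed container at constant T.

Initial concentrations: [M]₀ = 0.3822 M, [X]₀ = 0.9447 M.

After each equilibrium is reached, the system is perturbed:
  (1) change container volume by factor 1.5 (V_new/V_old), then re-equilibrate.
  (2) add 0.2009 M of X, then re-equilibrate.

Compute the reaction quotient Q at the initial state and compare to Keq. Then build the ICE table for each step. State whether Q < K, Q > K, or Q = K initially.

Q₀ = 2.206; Q < K (proceeds forward)

Q₀ = 2.206 vs Keq = 4.2150e+05 ⇒ Q<K, forward
Step 1:
                    M           X
  init         0.3822      0.9447
  Δ           -0.3822       1.147
  eq       2.1698e-05       2.091
  solve Keq expr → x = 0.3822; check Q = 4.2150e+05
Then change container volume by factor 1.5 (V_new/V_old).
Step 2:
                    M           X
  init     1.4465e-05       1.394
  Δ       -8.0358e-06  2.4107e-05
  eq       6.4292e-06       1.394
  solve Keq expr → x = 8.0358e-06; check Q = 4.2150e+05
Then add 0.2009 M of X.
Step 3:
                    M           X
  init     6.4292e-06       1.595
  Δ        3.1989e-06 -9.5967e-06
  eq       9.6281e-06       1.595
  solve Keq expr → x = -3.1989e-06; check Q = 4.2150e+05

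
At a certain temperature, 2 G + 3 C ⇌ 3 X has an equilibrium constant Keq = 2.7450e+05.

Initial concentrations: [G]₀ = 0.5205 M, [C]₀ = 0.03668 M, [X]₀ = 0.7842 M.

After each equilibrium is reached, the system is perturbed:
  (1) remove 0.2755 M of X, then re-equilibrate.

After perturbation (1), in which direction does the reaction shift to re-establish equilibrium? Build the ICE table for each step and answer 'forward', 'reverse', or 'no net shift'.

Direction: forward

Q₀ = 3.6070e+04 vs Keq = 2.7450e+05 ⇒ Q<K, forward
Step 1:
                   G          C          X
  Initial     0.5205    0.03668     0.7842
  Change    -0.01155   -0.01733    0.01733
  Equil       0.5089    0.01935     0.8015
  solve Keq expr → x = 0.005777; check Q = 2.7450e+05
Then remove 0.2755 M of X.
Step 2:
                   G          C          X
  Initial     0.5089    0.01935      0.526
  Change   -0.004282  -0.006422   0.006422
  Equil       0.5047    0.01293     0.5325
  solve Keq expr → x = 0.002141; check Q = 2.7450e+05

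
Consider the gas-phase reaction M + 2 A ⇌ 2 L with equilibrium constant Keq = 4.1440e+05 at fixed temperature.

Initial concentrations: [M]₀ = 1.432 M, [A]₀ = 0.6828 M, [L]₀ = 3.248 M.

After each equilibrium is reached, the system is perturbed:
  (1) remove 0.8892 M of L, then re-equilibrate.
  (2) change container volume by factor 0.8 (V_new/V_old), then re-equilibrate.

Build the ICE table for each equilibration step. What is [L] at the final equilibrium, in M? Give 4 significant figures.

[L]_eq = 3.797 M

Q₀ = 15.8 vs Keq = 4.1440e+05 ⇒ Q<K, forward
Step 1:
                  M         A         L
  init        1.432    0.6828     3.248
  Δ         -0.3385    -0.677     0.677
  eq          1.094  0.005831     3.925
  solve Keq expr → x = 0.3385; check Q = 4.1440e+05
Then remove 0.8892 M of L.
Step 2:
                  M         A         L
  init        1.094  0.005831     3.036
  Δ       -6.5880e-04 -0.001318  0.001318
  eq          1.093  0.004513     3.037
  solve Keq expr → x = 6.5880e-04; check Q = 4.1440e+05
Then change container volume by factor 0.8 (V_new/V_old).
Step 3:
                  M         A         L
  init        1.366  0.005641     3.796
  Δ       -2.9711e-04 -5.9422e-04 5.9422e-04
  eq          1.366  0.005047     3.797
  solve Keq expr → x = 2.9711e-04; check Q = 4.1440e+05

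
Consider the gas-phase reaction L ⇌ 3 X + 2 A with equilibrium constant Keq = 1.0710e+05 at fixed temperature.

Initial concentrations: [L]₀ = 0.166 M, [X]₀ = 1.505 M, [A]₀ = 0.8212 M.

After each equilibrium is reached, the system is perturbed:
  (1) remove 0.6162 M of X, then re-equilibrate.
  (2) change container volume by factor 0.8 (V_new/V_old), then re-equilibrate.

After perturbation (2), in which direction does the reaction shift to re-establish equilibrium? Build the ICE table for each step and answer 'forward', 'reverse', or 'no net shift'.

Q₀ = 13.85 vs Keq = 1.0710e+05 ⇒ Q<K, forward
Step 1:
                    L           X           A
  I             0.166       1.505      0.8212
  C           -0.1659      0.4977      0.3318
  E        9.9705e-05       2.003       1.153
  solve Keq expr → x = 0.1659; check Q = 1.0710e+05
Then remove 0.6162 M of X.
Step 2:
                    L           X           A
  I        9.9705e-05       1.387       1.153
  C       -6.6598e-05  1.9980e-04  1.3320e-04
  E        3.3107e-05       1.387       1.153
  solve Keq expr → x = 6.6598e-05; check Q = 1.0710e+05
Then change container volume by factor 0.8 (V_new/V_old).
Step 3:
                    L           X           A
  I        4.1384e-05       1.733       1.441
  C        5.9603e-05 -1.7881e-04 -1.1921e-04
  E        1.0099e-04       1.733       1.441
  solve Keq expr → x = -5.9603e-05; check Q = 1.0710e+05

Direction: reverse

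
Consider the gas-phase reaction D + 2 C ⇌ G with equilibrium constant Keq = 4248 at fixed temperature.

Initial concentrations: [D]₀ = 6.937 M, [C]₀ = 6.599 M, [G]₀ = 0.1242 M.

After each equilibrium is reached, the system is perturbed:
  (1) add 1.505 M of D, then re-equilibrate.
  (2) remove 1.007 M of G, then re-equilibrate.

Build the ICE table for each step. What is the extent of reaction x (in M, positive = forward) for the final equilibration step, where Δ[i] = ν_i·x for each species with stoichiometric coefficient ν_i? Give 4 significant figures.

x = 9.9938e-04 M

Q₀ = 4.1114e-04 vs Keq = 4248 ⇒ Q<K, forward
Step 1:
                   D          C          G
  I            6.937      6.599     0.1242
  C           -3.292     -6.584      3.292
  E            3.645    0.01485      3.416
  solve Keq expr → x = 3.292; check Q = 4248
Then add 1.505 M of D.
Step 2:
                   D          C          G
  I             5.15    0.01485      3.416
  C        -0.001177  -0.002354   0.001177
  E            5.149     0.0125      3.417
  solve Keq expr → x = 0.001177; check Q = 4248
Then remove 1.007 M of G.
Step 3:
                   D          C          G
  I            5.149     0.0125       2.41
  C       -9.9938e-04  -0.001999 9.9938e-04
  E            5.148     0.0105      2.411
  solve Keq expr → x = 9.9938e-04; check Q = 4248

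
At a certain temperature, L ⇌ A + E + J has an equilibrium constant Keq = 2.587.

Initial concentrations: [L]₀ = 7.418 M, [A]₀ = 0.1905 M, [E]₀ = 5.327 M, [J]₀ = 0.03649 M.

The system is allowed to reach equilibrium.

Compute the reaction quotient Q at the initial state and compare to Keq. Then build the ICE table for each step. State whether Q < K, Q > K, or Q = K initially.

Q₀ = 0.004992 vs Keq = 2.587 ⇒ Q<K, forward
Step 1:
                    L           A           E           J
  init          7.418      0.1905       5.327     0.03649
  Δ            -1.408       1.408       1.408       1.408
  eq             6.01       1.598       6.735       1.444
  solve Keq expr → x = 1.408; check Q = 2.587

Q₀ = 0.004992; Q < K (proceeds forward)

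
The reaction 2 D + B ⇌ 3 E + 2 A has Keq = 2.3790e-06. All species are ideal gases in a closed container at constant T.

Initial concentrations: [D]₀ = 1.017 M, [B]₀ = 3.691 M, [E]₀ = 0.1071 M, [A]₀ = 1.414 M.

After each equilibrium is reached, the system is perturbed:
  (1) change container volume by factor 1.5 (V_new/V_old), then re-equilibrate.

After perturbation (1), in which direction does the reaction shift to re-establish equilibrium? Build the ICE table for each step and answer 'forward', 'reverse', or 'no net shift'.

Q₀ = 6.4340e-04 vs Keq = 2.3790e-06 ⇒ Q>K, reverse
Step 1:
                  D         B         E         A
  Initial     1.017     3.691    0.1071     1.414
  Change    0.05957   0.02978  -0.08935  -0.05957
  Equil       1.077     3.721   0.01775     1.354
  solve Keq expr → x = -0.02978; check Q = 2.3790e-06
Then change container volume by factor 1.5 (V_new/V_old).
Step 2:
                  D         B         E         A
  Initial    0.7177     2.481   0.01183     0.903
  Change  -0.002405 -0.001203  0.003608  0.002405
  Equil      0.7153     2.479   0.01544    0.9054
  solve Keq expr → x = 0.001203; check Q = 2.3790e-06

Direction: forward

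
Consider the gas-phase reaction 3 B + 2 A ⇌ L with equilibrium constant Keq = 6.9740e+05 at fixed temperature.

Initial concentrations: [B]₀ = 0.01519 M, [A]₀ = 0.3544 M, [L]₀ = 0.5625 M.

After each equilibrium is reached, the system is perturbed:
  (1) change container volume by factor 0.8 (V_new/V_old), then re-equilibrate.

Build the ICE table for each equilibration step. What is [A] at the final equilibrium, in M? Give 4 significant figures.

Q₀ = 1.2778e+06 vs Keq = 6.9740e+05 ⇒ Q>K, reverse
Step 1:
                  B         A         L
  init      0.01519    0.3544    0.5625
  Δ        0.003309  0.002206 -0.001103
  eq         0.0185    0.3566    0.5614
  solve Keq expr → x = -0.001103; check Q = 6.9740e+05
Then change container volume by factor 0.8 (V_new/V_old).
Step 2:
                  B         A         L
  init      0.02312    0.4458    0.7017
  Δ       -0.005834 -0.003889  0.001945
  eq        0.01729    0.4419    0.7037
  solve Keq expr → x = 0.001945; check Q = 6.9740e+05

[A]_eq = 0.4419 M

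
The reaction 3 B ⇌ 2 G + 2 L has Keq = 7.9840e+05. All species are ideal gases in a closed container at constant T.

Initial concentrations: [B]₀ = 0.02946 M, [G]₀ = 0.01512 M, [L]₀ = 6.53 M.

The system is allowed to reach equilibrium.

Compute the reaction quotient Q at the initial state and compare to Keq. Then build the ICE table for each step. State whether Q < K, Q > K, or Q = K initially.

Q₀ = 381.3 vs Keq = 7.9840e+05 ⇒ Q<K, forward
Step 1:
                    B           G           L
  I           0.02946     0.01512        6.53
  C          -0.02564     0.01709     0.01709
  E          0.003819     0.03221       6.547
  solve Keq expr → x = 0.008547; check Q = 7.9840e+05

Q₀ = 381.3; Q < K (proceeds forward)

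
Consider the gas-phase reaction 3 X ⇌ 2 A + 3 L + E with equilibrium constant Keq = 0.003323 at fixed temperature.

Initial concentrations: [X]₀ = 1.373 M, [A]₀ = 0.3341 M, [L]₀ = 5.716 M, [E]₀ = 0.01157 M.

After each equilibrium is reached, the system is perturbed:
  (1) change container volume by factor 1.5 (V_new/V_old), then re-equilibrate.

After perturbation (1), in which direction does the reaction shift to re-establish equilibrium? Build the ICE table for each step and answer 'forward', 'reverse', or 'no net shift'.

Q₀ = 0.09319 vs Keq = 0.003323 ⇒ Q>K, reverse
Step 1:
                    X           A           L           E
  init          1.373      0.3341       5.716     0.01157
  Δ           0.03316    -0.02211    -0.03316    -0.01105
  eq            1.406       0.312       5.683  5.1718e-04
  solve Keq expr → x = -0.01105; check Q = 0.003323
Then change container volume by factor 1.5 (V_new/V_old).
Step 2:
                    X           A           L           E
  init         0.9374       0.208       3.789  3.4479e-04
  Δ         -0.002372    0.001581    0.002372  7.9057e-04
  eq           0.9351      0.2096       3.791    0.001135
  solve Keq expr → x = 7.9057e-04; check Q = 0.003323

Direction: forward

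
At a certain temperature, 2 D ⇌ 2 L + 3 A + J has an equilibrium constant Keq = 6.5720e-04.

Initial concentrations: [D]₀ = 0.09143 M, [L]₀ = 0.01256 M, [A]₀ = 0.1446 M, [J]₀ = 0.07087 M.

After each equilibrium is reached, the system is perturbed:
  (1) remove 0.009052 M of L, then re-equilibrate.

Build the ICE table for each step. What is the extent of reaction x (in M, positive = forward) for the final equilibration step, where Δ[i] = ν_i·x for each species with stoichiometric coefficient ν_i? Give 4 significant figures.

x = 0.001754 M

Q₀ = 4.0436e-06 vs Keq = 6.5720e-04 ⇒ Q<K, forward
Step 1:
                    D           L           A           J
  Initial     0.09143     0.01256      0.1446     0.07087
  Change     -0.03797     0.03797     0.05695     0.01898
  Equil       0.05346     0.05053      0.2016     0.08985
  solve Keq expr → x = 0.01898; check Q = 6.5720e-04
Then remove 0.009052 M of L.
Step 2:
                    D           L           A           J
  Initial     0.05346     0.04148      0.2016     0.08985
  Change    -0.003508    0.003508    0.005263    0.001754
  Equil       0.04995     0.04499      0.2068     0.09161
  solve Keq expr → x = 0.001754; check Q = 6.5720e-04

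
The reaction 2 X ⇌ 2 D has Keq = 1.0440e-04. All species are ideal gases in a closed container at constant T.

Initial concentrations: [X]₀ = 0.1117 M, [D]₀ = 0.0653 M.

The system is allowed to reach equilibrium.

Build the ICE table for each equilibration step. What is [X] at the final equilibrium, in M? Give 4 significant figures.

[X]_eq = 0.1752 M

Q₀ = 0.3418 vs Keq = 1.0440e-04 ⇒ Q>K, reverse
Step 1:
                  X         D
  Initial    0.1117    0.0653
  Change    0.06351  -0.06351
  Equil      0.1752   0.00179
  solve Keq expr → x = -0.03175; check Q = 1.0440e-04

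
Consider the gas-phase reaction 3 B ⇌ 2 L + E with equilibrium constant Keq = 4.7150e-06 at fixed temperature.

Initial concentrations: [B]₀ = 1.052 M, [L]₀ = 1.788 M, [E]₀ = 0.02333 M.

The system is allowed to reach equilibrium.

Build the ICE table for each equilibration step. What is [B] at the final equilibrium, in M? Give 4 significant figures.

[B]_eq = 1.122 M

Q₀ = 0.06406 vs Keq = 4.7150e-06 ⇒ Q>K, reverse
Step 1:
                    B           L           E
  init          1.052       1.788     0.02333
  Δ           0.06998    -0.04666    -0.02333
  eq            1.122       1.741  2.1962e-06
  solve Keq expr → x = -0.02333; check Q = 4.7150e-06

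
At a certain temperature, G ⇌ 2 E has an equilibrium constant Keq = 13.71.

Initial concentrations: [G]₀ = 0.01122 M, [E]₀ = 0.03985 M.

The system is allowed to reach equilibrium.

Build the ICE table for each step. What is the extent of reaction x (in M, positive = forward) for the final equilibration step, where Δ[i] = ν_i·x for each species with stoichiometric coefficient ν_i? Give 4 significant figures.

x = 0.01094 M

Q₀ = 0.1415 vs Keq = 13.71 ⇒ Q<K, forward
Step 1:
                  G         E
  init      0.01122   0.03985
  Δ        -0.01094   0.02188
  eq      2.7798e-04   0.06173
  solve Keq expr → x = 0.01094; check Q = 13.71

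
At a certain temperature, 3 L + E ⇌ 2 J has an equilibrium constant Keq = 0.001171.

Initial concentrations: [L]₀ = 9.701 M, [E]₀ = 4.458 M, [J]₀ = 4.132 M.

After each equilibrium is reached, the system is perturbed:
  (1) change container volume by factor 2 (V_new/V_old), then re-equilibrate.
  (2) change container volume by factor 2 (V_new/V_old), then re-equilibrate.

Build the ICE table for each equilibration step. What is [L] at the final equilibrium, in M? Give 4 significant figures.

Q₀ = 0.004195 vs Keq = 0.001171 ⇒ Q>K, reverse
Step 1:
                    L           E           J
  init          9.701       4.458       4.132
  Δ              1.74      0.5799       -1.16
  eq            11.44       5.038       2.972
  solve Keq expr → x = -0.5799; check Q = 0.001171
Then change container volume by factor 2 (V_new/V_old).
Step 2:
                    L           E           J
  init           5.72       2.519       1.486
  Δ             0.802      0.2673     -0.5346
  eq            6.522       2.786      0.9515
  solve Keq expr → x = -0.2673; check Q = 0.001171
Then change container volume by factor 2 (V_new/V_old).
Step 3:
                    L           E           J
  init          3.261       1.393      0.4757
  Δ            0.2935     0.09785     -0.1957
  eq            3.555       1.491        0.28
  solve Keq expr → x = -0.09785; check Q = 0.001171

[L]_eq = 3.555 M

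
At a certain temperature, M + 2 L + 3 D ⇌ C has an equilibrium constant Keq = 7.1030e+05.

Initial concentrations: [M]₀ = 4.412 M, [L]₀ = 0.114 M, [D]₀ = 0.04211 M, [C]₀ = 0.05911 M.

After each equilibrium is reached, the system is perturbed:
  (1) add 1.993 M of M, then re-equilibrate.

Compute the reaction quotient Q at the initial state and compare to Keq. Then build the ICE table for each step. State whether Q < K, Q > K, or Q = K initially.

Q₀ = 1.3806e+04; Q < K (proceeds forward)

Q₀ = 1.3806e+04 vs Keq = 7.1030e+05 ⇒ Q<K, forward
Step 1:
                   M          L          D          C
  I            4.412      0.114    0.04211    0.05911
  C         -0.00955    -0.0191   -0.02865    0.00955
  E            4.402     0.0949    0.01346    0.06866
  solve Keq expr → x = 0.00955; check Q = 7.1030e+05
Then add 1.993 M of M.
Step 2:
                   M          L          D          C
  I            6.395     0.0949    0.01346    0.06866
  C       -4.8815e-04 -9.7629e-04  -0.001464 4.8815e-04
  E            6.395    0.09392    0.01199    0.06915
  solve Keq expr → x = 4.8815e-04; check Q = 7.1030e+05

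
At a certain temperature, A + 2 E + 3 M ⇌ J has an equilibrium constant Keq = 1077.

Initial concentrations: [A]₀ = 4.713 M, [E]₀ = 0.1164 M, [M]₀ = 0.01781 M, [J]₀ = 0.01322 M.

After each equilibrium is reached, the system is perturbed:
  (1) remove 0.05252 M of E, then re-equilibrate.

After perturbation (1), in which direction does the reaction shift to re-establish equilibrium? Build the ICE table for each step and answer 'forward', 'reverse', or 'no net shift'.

Direction: reverse

Q₀ = 3.6647e+04 vs Keq = 1077 ⇒ Q>K, reverse
Step 1:
                  A         E         M         J
  I           4.713    0.1164   0.01781   0.01322
  C        0.007488   0.01498   0.02246 -0.007488
  E            4.72    0.1314   0.04027  0.005732
  solve Keq expr → x = -0.007488; check Q = 1077
Then remove 0.05252 M of E.
Step 2:
                  A         E         M         J
  I            4.72   0.07886   0.04027  0.005732
  C        0.002147  0.004294  0.006441 -0.002147
  E           4.723   0.08315   0.04671  0.003585
  solve Keq expr → x = -0.002147; check Q = 1077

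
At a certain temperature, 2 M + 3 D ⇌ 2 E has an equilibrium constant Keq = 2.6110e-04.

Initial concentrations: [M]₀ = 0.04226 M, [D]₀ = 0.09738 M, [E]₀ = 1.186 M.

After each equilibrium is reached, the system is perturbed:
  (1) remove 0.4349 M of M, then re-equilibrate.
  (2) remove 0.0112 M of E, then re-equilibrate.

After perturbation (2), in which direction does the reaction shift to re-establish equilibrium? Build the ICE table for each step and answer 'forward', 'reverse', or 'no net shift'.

Direction: forward

Q₀ = 8.5291e+05 vs Keq = 2.6110e-04 ⇒ Q>K, reverse
Step 1:
                    M           D           E
  init        0.04226     0.09738       1.186
  Δ              1.14       1.709       -1.14
  eq            1.182       1.807     0.04638
  solve Keq expr → x = -0.5698; check Q = 2.6110e-04
Then remove 0.4349 M of M.
Step 2:
                    M           D           E
  init          0.747       1.807     0.04638
  Δ           0.01585     0.02378    -0.01585
  eq           0.7628       1.831     0.03053
  solve Keq expr → x = -0.007926; check Q = 2.6110e-04
Then remove 0.0112 M of E.
Step 3:
                    M           D           E
  init         0.7628       1.831     0.01933
  Δ           -0.0104     -0.0156      0.0104
  eq           0.7524       1.815     0.02973
  solve Keq expr → x = 0.0052; check Q = 2.6110e-04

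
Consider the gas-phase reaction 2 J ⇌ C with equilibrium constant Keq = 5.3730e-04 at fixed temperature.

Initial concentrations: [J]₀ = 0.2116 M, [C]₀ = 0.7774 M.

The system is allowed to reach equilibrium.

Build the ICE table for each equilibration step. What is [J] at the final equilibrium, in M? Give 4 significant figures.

Q₀ = 17.36 vs Keq = 5.3730e-04 ⇒ Q>K, reverse
Step 1:
                  J         C
  Initial    0.2116    0.7774
  Change      1.551   -0.7757
  Equil       1.763   0.00167
  solve Keq expr → x = -0.7757; check Q = 5.3730e-04

[J]_eq = 1.763 M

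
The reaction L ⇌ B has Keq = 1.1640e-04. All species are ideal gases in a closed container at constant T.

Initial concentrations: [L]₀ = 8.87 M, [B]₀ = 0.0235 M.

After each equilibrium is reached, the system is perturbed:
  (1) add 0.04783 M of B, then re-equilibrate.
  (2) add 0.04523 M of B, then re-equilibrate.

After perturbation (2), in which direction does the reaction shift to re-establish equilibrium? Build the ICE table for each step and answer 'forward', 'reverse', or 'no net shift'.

Q₀ = 0.002649 vs Keq = 1.1640e-04 ⇒ Q>K, reverse
Step 1:
                   L          B
  I             8.87     0.0235
  C          0.02246   -0.02246
  E            8.892   0.001035
  solve Keq expr → x = -0.02246; check Q = 1.1640e-04
Then add 0.04783 M of B.
Step 2:
                   L          B
  I            8.892    0.04887
  C          0.04782   -0.04782
  E             8.94   0.001041
  solve Keq expr → x = -0.04782; check Q = 1.1640e-04
Then add 0.04523 M of B.
Step 3:
                   L          B
  I             8.94    0.04627
  C          0.04522   -0.04522
  E            8.986   0.001046
  solve Keq expr → x = -0.04522; check Q = 1.1640e-04

Direction: reverse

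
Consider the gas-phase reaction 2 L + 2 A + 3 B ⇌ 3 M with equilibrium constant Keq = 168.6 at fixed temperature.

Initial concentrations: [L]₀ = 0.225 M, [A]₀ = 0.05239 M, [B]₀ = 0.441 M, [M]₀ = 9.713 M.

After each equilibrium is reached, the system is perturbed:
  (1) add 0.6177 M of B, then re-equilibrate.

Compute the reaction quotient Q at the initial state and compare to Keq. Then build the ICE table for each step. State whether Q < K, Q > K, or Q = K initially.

Q₀ = 7.6892e+07; Q > K (proceeds reverse)

Q₀ = 7.6892e+07 vs Keq = 168.6 ⇒ Q>K, reverse
Step 1:
                    L           A           B           M
  init          0.225     0.05239       0.441       9.713
  Δ            0.8108      0.8108       1.216      -1.216
  eq            1.036      0.8632       1.657       8.497
  solve Keq expr → x = -0.4054; check Q = 168.6
Then add 0.6177 M of B.
Step 2:
                    L           A           B           M
  init          1.036      0.8632       2.275       8.497
  Δ           -0.1325     -0.1325     -0.1987      0.1987
  eq           0.9033      0.7307       2.076       8.695
  solve Keq expr → x = 0.06623; check Q = 168.6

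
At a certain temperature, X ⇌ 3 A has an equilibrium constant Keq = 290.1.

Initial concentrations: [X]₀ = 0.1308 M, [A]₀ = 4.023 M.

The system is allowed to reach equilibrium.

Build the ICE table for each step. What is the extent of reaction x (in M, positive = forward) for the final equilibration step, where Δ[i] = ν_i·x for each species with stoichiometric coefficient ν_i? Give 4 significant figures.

x = -0.06332 M

Q₀ = 497.8 vs Keq = 290.1 ⇒ Q>K, reverse
Step 1:
                  X         A
  init       0.1308     4.023
  Δ         0.06332     -0.19
  eq         0.1941     3.833
  solve Keq expr → x = -0.06332; check Q = 290.1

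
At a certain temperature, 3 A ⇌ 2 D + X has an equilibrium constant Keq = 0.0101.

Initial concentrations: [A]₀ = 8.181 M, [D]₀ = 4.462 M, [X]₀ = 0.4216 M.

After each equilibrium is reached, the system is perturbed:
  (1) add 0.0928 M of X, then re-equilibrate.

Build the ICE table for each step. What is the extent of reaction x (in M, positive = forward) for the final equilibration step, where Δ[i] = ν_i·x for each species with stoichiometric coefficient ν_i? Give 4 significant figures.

x = -0.05452 M

Q₀ = 0.01533 vs Keq = 0.0101 ⇒ Q>K, reverse
Step 1:
                  A         D         X
  Initial     8.181     4.462    0.4216
  Change     0.2684    -0.179  -0.08948
  Equil       8.449     4.283    0.3321
  solve Keq expr → x = -0.08948; check Q = 0.0101
Then add 0.0928 M of X.
Step 2:
                  A         D         X
  Initial     8.449     4.283    0.4249
  Change     0.1636    -0.109  -0.05452
  Equil       8.613     4.174    0.3704
  solve Keq expr → x = -0.05452; check Q = 0.0101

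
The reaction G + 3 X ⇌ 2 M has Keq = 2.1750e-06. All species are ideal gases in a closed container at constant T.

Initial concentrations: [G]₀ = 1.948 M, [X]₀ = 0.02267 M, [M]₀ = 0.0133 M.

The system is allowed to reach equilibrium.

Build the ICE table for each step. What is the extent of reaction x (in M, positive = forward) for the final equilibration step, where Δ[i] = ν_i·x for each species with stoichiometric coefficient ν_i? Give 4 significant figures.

x = -0.006641 M

Q₀ = 7.794 vs Keq = 2.1750e-06 ⇒ Q>K, reverse
Step 1:
                    G           X           M
  I             1.948     0.02267      0.0133
  C          0.006641     0.01992    -0.01328
  E             1.955     0.04259  1.8125e-05
  solve Keq expr → x = -0.006641; check Q = 2.1750e-06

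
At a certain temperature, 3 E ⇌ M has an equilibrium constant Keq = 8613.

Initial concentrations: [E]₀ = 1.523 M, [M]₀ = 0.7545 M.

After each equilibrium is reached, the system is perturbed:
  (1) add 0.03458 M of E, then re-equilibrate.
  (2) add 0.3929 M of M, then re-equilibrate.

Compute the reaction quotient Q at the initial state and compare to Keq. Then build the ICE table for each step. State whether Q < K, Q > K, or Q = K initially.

Q₀ = 0.2136 vs Keq = 8613 ⇒ Q<K, forward
Step 1:
                    E           M
  I             1.523      0.7545
  C            -1.471      0.4902
  E           0.05248       1.245
  solve Keq expr → x = 0.4902; check Q = 8613
Then add 0.03458 M of E.
Step 2:
                    E           M
  I           0.08706       1.245
  C          -0.03442     0.01147
  E           0.05264       1.256
  solve Keq expr → x = 0.01147; check Q = 8613
Then add 0.3929 M of M.
Step 3:
                    E           M
  I           0.05264       1.649
  C          0.004979    -0.00166
  E           0.05762       1.647
  solve Keq expr → x = -0.00166; check Q = 8613

Q₀ = 0.2136; Q < K (proceeds forward)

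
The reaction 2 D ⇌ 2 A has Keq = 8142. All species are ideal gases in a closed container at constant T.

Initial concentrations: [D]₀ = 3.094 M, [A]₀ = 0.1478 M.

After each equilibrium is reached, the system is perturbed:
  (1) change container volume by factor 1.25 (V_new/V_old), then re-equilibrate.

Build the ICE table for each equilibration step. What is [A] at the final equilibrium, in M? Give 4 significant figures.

Q₀ = 0.002282 vs Keq = 8142 ⇒ Q<K, forward
Step 1:
                  D         A
  I           3.094    0.1478
  C          -3.058     3.058
  E         0.03553     3.206
  solve Keq expr → x = 1.529; check Q = 8142
Then change container volume by factor 1.25 (V_new/V_old).
Step 2:
                  D         A
  I         0.02843     2.565
  C               0         0
  E         0.02843     2.565
  solve Keq expr → x = 0; check Q = 8142

[A]_eq = 2.565 M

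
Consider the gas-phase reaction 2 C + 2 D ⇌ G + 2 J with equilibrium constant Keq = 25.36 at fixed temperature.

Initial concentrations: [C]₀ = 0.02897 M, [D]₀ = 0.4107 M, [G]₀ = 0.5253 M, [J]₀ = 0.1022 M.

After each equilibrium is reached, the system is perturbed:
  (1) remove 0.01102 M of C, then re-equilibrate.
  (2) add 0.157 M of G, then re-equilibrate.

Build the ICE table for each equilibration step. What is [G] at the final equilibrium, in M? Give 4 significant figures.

[G]_eq = 0.6746 M

Q₀ = 38.76 vs Keq = 25.36 ⇒ Q>K, reverse
Step 1:
                  C         D         G         J
  Initial   0.02897    0.4107    0.5253    0.1022
  Change   0.004724  0.004724 -0.002362 -0.004724
  Equil     0.03369    0.4154    0.5229   0.09748
  solve Keq expr → x = -0.002362; check Q = 25.36
Then remove 0.01102 M of C.
Step 2:
                  C         D         G         J
  Initial   0.02267    0.4154    0.5229   0.09748
  Change   0.007687  0.007687 -0.003843 -0.007687
  Equil     0.03036    0.4231    0.5191   0.08979
  solve Keq expr → x = -0.003843; check Q = 25.36
Then add 0.157 M of G.
Step 3:
                  C         D         G         J
  Initial   0.03036    0.4231    0.6761   0.08979
  Change   0.002904  0.002904 -0.001452 -0.002904
  Equil     0.03326     0.426    0.6746   0.08689
  solve Keq expr → x = -0.001452; check Q = 25.36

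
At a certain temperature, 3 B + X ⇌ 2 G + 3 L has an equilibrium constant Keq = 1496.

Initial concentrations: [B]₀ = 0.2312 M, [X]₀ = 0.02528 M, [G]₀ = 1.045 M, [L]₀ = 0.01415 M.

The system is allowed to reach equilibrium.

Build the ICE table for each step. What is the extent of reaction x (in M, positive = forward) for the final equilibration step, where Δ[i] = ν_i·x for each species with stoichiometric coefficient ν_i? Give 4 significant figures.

x = 0.02513 M

Q₀ = 0.009903 vs Keq = 1496 ⇒ Q<K, forward
Step 1:
                    B           X           G           L
  init         0.2312     0.02528       1.045     0.01415
  Δ          -0.07538    -0.02513     0.05026     0.07538
  eq           0.1558  1.5213e-04       1.095     0.08953
  solve Keq expr → x = 0.02513; check Q = 1496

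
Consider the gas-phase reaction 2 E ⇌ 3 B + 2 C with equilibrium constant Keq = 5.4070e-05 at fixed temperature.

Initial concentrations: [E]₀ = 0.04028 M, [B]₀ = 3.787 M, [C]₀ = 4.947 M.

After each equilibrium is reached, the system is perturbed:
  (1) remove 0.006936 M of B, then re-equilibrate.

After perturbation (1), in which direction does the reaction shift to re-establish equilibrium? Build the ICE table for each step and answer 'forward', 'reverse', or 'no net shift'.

Q₀ = 8.1920e+05 vs Keq = 5.4070e-05 ⇒ Q>K, reverse
Step 1:
                   E          B          C
  Initial    0.04028      3.787      4.947
  Change       2.499     -3.748     -2.499
  Equil        2.539    0.03874      2.448
  solve Keq expr → x = -1.249; check Q = 5.4070e-05
Then remove 0.006936 M of B.
Step 2:
                   E          B          C
  Initial      2.539    0.03181      2.448
  Change   -0.004561   0.006842   0.004561
  Equil        2.535    0.03865      2.453
  solve Keq expr → x = 0.002281; check Q = 5.4070e-05

Direction: forward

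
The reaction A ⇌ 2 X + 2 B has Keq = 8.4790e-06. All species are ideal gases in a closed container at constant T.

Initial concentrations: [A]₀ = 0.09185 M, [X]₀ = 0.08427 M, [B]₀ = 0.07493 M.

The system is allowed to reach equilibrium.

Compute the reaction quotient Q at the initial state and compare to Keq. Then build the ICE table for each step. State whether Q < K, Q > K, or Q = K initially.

Q₀ = 4.3409e-04 vs Keq = 8.4790e-06 ⇒ Q>K, reverse
Step 1:
                    A           X           B
  Initial     0.09185     0.08427     0.07493
  Change      0.02389    -0.04778    -0.04778
  Equil        0.1157     0.03649     0.02715
  solve Keq expr → x = -0.02389; check Q = 8.4790e-06

Q₀ = 4.3409e-04; Q > K (proceeds reverse)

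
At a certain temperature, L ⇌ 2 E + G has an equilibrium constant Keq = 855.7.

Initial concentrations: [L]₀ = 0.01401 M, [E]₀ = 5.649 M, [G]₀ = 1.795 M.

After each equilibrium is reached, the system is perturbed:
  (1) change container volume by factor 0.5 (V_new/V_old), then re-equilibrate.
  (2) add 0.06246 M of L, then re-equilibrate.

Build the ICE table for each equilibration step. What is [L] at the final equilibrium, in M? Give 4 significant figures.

Q₀ = 4089 vs Keq = 855.7 ⇒ Q>K, reverse
Step 1:
                   L          E          G
  Initial    0.01401      5.649      1.795
  Change     0.04887   -0.09775   -0.04887
  Equil      0.06288      5.551      1.746
  solve Keq expr → x = -0.04887; check Q = 855.7
Then change container volume by factor 0.5 (V_new/V_old).
Step 2:
                   L          E          G
  Initial     0.1258       11.1      3.492
  Change      0.2889    -0.5778    -0.2889
  Equil       0.4147      10.52      3.203
  solve Keq expr → x = -0.2889; check Q = 855.7
Then add 0.06246 M of L.
Step 3:
                   L          E          G
  Initial     0.4771      10.52      3.203
  Change    -0.04841    0.09682    0.04841
  Equil       0.4287      10.62      3.252
  solve Keq expr → x = 0.04841; check Q = 855.7

[L]_eq = 0.4287 M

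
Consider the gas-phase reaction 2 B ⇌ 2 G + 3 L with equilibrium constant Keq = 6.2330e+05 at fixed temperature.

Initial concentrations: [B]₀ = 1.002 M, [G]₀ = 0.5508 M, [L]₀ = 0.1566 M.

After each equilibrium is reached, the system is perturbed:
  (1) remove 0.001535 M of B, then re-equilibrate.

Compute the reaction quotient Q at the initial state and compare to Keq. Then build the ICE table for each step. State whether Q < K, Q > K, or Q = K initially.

Q₀ = 0.00116 vs Keq = 6.2330e+05 ⇒ Q<K, forward
Step 1:
                    B           G           L
  Initial       1.002      0.5508      0.1566
  Change      -0.9978      0.9978       1.497
  Equil       0.00417       1.549       1.653
  solve Keq expr → x = 0.4989; check Q = 6.2330e+05
Then remove 0.001535 M of B.
Step 2:
                    B           G           L
  Initial    0.002635       1.549       1.653
  Change     0.001522   -0.001522   -0.002283
  Equil      0.004157       1.547       1.651
  solve Keq expr → x = -7.6114e-04; check Q = 6.2330e+05

Q₀ = 0.00116; Q < K (proceeds forward)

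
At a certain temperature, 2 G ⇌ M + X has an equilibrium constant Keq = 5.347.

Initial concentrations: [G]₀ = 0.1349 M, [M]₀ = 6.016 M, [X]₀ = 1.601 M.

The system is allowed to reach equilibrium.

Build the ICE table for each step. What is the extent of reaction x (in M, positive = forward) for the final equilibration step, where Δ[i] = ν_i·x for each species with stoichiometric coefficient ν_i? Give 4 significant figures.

Q₀ = 529.3 vs Keq = 5.347 ⇒ Q>K, reverse
Step 1:
                    G           M           X
  init         0.1349       6.016       1.601
  Δ            0.9464     -0.4732     -0.4732
  eq            1.081       5.543       1.128
  solve Keq expr → x = -0.4732; check Q = 5.347

x = -0.4732 M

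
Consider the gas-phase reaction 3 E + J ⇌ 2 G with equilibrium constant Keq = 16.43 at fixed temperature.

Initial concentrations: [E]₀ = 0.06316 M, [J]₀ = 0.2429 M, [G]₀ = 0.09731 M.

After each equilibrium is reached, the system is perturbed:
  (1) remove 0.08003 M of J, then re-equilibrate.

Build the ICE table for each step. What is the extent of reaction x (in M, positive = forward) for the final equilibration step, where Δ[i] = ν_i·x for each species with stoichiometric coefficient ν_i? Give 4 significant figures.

x = -0.002519 M

Q₀ = 154.7 vs Keq = 16.43 ⇒ Q>K, reverse
Step 1:
                  E         J         G
  Initial   0.06316    0.2429   0.09731
  Change    0.04156   0.01385  -0.02771
  Equil      0.1047    0.2568    0.0696
  solve Keq expr → x = -0.01385; check Q = 16.43
Then remove 0.08003 M of J.
Step 2:
                  E         J         G
  Initial    0.1047    0.1767    0.0696
  Change   0.007558  0.002519 -0.005039
  Equil      0.1123    0.1792   0.06456
  solve Keq expr → x = -0.002519; check Q = 16.43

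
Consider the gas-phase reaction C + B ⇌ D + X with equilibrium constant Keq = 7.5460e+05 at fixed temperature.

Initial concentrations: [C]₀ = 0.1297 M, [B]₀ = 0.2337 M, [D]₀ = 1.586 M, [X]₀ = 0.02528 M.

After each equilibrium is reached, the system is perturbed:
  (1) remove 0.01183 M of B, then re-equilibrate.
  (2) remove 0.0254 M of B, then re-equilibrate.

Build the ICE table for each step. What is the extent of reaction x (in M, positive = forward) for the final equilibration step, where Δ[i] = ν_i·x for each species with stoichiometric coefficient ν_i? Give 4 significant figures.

Q₀ = 1.323 vs Keq = 7.5460e+05 ⇒ Q<K, forward
Step 1:
                   C          B          D          X
  init        0.1297     0.2337      1.586    0.02528
  Δ          -0.1297    -0.1297     0.1297     0.1297
  eq      3.3880e-06      0.104      1.716      0.155
  solve Keq expr → x = 0.1297; check Q = 7.5460e+05
Then remove 0.01183 M of B.
Step 2:
                   C          B          D          X
  init    3.3880e-06    0.09217      1.716      0.155
  Δ       4.3480e-07 4.3480e-07 -4.3480e-07 -4.3480e-07
  eq      3.8228e-06    0.09217      1.716      0.155
  solve Keq expr → x = -4.3480e-07; check Q = 7.5460e+05
Then remove 0.0254 M of B.
Step 3:
                   C          B          D          X
  init    3.8228e-06    0.06677      1.716      0.155
  Δ       1.4540e-06 1.4540e-06 -1.4540e-06 -1.4540e-06
  eq      5.2768e-06    0.06678      1.716      0.155
  solve Keq expr → x = -1.4540e-06; check Q = 7.5460e+05

x = -1.4540e-06 M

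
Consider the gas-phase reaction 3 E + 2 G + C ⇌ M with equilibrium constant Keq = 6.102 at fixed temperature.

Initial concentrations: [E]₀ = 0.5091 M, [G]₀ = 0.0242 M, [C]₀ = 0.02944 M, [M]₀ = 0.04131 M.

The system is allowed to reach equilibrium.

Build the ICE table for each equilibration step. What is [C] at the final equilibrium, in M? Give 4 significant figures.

Q₀ = 1.8158e+04 vs Keq = 6.102 ⇒ Q>K, reverse
Step 1:
                    E           G           C           M
  init         0.5091      0.0242     0.02944     0.04131
  Δ            0.1205     0.08031     0.04015    -0.04015
  eq           0.6296      0.1045     0.06959    0.001157
  solve Keq expr → x = -0.04015; check Q = 6.102

[C]_eq = 0.06959 M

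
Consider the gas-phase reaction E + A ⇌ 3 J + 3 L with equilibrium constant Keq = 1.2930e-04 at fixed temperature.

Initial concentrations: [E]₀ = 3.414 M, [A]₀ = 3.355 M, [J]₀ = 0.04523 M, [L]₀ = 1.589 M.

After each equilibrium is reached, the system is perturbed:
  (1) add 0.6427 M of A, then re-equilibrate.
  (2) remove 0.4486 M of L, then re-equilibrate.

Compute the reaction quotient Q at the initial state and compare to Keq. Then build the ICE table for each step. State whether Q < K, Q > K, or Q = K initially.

Q₀ = 3.2411e-05; Q < K (proceeds forward)

Q₀ = 3.2411e-05 vs Keq = 1.2930e-04 ⇒ Q<K, forward
Step 1:
                   E          A          J          L
  Initial      3.414      3.355    0.04523      1.589
  Change   -0.008422  -0.008422    0.02526    0.02526
  Equil        3.406      3.347    0.07049      1.614
  solve Keq expr → x = 0.008422; check Q = 1.2930e-04
Then add 0.6427 M of A.
Step 2:
                   E          A          J          L
  Initial      3.406      3.989    0.07049      1.614
  Change   -0.001349  -0.001349   0.004046   0.004046
  Equil        3.404      3.988    0.07454      1.618
  solve Keq expr → x = 0.001349; check Q = 1.2930e-04
Then remove 0.4486 M of L.
Step 3:
                   E          A          J          L
  Initial      3.404      3.988    0.07454       1.17
  Change   -0.008724  -0.008724    0.02617    0.02617
  Equil        3.396      3.979     0.1007      1.196
  solve Keq expr → x = 0.008724; check Q = 1.2930e-04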